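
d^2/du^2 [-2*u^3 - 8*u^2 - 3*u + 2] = -12*u - 16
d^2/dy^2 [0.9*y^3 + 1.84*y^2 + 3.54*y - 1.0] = 5.4*y + 3.68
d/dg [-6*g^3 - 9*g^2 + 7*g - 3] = -18*g^2 - 18*g + 7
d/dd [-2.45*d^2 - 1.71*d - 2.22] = -4.9*d - 1.71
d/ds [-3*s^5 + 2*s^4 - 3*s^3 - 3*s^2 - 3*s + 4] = -15*s^4 + 8*s^3 - 9*s^2 - 6*s - 3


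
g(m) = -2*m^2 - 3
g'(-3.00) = 12.00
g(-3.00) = -21.00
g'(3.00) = -12.00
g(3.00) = -21.00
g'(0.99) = -3.96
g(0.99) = -4.96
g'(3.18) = -12.72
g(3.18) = -23.22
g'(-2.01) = 8.04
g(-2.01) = -11.08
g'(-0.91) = 3.64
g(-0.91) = -4.66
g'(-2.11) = 8.44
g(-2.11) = -11.90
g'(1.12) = -4.48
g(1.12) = -5.51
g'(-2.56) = 10.24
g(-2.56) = -16.11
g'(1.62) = -6.48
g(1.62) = -8.25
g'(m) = -4*m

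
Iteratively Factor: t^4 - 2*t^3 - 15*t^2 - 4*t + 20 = (t - 5)*(t^3 + 3*t^2 - 4) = (t - 5)*(t + 2)*(t^2 + t - 2) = (t - 5)*(t - 1)*(t + 2)*(t + 2)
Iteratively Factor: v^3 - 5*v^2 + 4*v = (v)*(v^2 - 5*v + 4) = v*(v - 4)*(v - 1)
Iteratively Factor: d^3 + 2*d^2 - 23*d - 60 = (d - 5)*(d^2 + 7*d + 12) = (d - 5)*(d + 4)*(d + 3)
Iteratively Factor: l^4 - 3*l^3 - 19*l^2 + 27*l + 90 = (l - 5)*(l^3 + 2*l^2 - 9*l - 18) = (l - 5)*(l + 2)*(l^2 - 9) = (l - 5)*(l - 3)*(l + 2)*(l + 3)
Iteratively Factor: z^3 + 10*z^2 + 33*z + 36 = (z + 3)*(z^2 + 7*z + 12) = (z + 3)^2*(z + 4)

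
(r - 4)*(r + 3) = r^2 - r - 12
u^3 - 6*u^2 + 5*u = u*(u - 5)*(u - 1)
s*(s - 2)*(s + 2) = s^3 - 4*s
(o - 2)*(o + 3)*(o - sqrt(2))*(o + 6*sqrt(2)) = o^4 + o^3 + 5*sqrt(2)*o^3 - 18*o^2 + 5*sqrt(2)*o^2 - 30*sqrt(2)*o - 12*o + 72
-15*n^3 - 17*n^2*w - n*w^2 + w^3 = (-5*n + w)*(n + w)*(3*n + w)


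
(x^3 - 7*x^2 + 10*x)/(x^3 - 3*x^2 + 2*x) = (x - 5)/(x - 1)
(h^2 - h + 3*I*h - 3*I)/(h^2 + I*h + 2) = (h^2 - h + 3*I*h - 3*I)/(h^2 + I*h + 2)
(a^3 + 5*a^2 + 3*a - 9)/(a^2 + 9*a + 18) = (a^2 + 2*a - 3)/(a + 6)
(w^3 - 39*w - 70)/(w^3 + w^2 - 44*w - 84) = (w + 5)/(w + 6)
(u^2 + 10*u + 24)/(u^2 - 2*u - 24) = (u + 6)/(u - 6)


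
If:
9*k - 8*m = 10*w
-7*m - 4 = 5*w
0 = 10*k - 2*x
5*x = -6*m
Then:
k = 1/2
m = -25/12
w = 127/60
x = 5/2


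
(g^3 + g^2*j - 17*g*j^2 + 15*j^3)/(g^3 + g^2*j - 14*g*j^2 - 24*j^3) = (g^3 + g^2*j - 17*g*j^2 + 15*j^3)/(g^3 + g^2*j - 14*g*j^2 - 24*j^3)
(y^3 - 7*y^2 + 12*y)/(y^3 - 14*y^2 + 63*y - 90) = y*(y - 4)/(y^2 - 11*y + 30)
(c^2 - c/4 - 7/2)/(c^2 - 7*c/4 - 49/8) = 2*(c - 2)/(2*c - 7)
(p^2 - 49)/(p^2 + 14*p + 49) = (p - 7)/(p + 7)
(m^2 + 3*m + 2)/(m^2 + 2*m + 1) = (m + 2)/(m + 1)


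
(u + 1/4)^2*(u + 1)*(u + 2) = u^4 + 7*u^3/2 + 57*u^2/16 + 19*u/16 + 1/8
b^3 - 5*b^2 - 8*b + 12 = (b - 6)*(b - 1)*(b + 2)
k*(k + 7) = k^2 + 7*k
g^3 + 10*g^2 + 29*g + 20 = (g + 1)*(g + 4)*(g + 5)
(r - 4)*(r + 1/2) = r^2 - 7*r/2 - 2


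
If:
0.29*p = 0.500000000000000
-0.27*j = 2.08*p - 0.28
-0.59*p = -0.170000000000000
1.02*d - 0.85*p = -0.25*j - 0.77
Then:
No Solution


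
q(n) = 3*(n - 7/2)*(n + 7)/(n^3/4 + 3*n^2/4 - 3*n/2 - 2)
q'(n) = 3*(n - 7/2)*(n + 7)*(-3*n^2/4 - 3*n/2 + 3/2)/(n^3/4 + 3*n^2/4 - 3*n/2 - 2)^2 + 3*(n - 7/2)/(n^3/4 + 3*n^2/4 - 3*n/2 - 2) + 3*(n + 7)/(n^3/4 + 3*n^2/4 - 3*n/2 - 2)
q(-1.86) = -46.54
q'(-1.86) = -44.80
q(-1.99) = -41.57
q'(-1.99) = -32.45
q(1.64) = 35.98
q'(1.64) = 64.75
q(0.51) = 26.56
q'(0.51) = -11.00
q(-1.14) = -259.52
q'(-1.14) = -1833.99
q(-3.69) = -60.19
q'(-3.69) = 151.39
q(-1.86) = -46.54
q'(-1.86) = -44.80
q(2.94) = -2.60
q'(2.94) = 8.18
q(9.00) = 1.16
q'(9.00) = -0.09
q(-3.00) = -31.20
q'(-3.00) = 6.36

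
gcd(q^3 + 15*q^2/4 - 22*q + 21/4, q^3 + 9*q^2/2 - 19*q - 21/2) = q^2 + 4*q - 21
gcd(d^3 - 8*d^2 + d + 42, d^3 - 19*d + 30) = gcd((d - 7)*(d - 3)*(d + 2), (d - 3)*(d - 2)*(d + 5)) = d - 3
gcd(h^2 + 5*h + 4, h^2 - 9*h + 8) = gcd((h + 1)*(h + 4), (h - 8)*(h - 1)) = 1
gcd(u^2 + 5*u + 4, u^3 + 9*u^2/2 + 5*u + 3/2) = u + 1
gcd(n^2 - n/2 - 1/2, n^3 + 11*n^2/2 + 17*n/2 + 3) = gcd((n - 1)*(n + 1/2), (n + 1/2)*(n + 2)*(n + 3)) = n + 1/2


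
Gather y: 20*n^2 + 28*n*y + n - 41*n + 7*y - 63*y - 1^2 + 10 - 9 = 20*n^2 - 40*n + y*(28*n - 56)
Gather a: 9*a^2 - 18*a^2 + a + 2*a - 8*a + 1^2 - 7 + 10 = -9*a^2 - 5*a + 4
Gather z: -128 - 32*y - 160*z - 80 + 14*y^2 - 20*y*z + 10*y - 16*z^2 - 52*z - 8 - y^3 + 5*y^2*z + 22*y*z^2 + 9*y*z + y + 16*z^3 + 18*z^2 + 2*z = -y^3 + 14*y^2 - 21*y + 16*z^3 + z^2*(22*y + 2) + z*(5*y^2 - 11*y - 210) - 216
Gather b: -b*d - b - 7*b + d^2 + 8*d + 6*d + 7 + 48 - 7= b*(-d - 8) + d^2 + 14*d + 48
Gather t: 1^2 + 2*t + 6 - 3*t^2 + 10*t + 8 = -3*t^2 + 12*t + 15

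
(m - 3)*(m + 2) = m^2 - m - 6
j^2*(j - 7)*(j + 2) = j^4 - 5*j^3 - 14*j^2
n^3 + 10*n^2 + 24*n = n*(n + 4)*(n + 6)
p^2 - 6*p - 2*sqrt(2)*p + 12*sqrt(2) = (p - 6)*(p - 2*sqrt(2))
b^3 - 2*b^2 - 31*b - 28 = (b - 7)*(b + 1)*(b + 4)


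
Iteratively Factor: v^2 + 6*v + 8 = (v + 2)*(v + 4)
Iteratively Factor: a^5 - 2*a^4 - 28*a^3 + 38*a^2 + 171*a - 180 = (a + 3)*(a^4 - 5*a^3 - 13*a^2 + 77*a - 60) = (a - 5)*(a + 3)*(a^3 - 13*a + 12) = (a - 5)*(a - 1)*(a + 3)*(a^2 + a - 12) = (a - 5)*(a - 3)*(a - 1)*(a + 3)*(a + 4)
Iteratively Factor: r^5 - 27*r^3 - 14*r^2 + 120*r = (r + 3)*(r^4 - 3*r^3 - 18*r^2 + 40*r) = (r + 3)*(r + 4)*(r^3 - 7*r^2 + 10*r) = (r - 5)*(r + 3)*(r + 4)*(r^2 - 2*r) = (r - 5)*(r - 2)*(r + 3)*(r + 4)*(r)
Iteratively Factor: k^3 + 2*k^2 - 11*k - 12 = (k + 4)*(k^2 - 2*k - 3) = (k - 3)*(k + 4)*(k + 1)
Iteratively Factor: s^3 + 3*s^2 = (s + 3)*(s^2) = s*(s + 3)*(s)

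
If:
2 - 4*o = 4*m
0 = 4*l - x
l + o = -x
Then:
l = x/4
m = 5*x/4 + 1/2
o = -5*x/4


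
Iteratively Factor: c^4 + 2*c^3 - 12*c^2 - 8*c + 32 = (c + 2)*(c^3 - 12*c + 16) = (c + 2)*(c + 4)*(c^2 - 4*c + 4) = (c - 2)*(c + 2)*(c + 4)*(c - 2)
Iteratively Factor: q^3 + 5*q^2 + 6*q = (q)*(q^2 + 5*q + 6) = q*(q + 2)*(q + 3)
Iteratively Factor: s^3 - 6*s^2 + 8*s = (s - 4)*(s^2 - 2*s) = (s - 4)*(s - 2)*(s)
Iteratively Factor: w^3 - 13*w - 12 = (w + 3)*(w^2 - 3*w - 4) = (w - 4)*(w + 3)*(w + 1)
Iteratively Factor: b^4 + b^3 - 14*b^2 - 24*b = (b - 4)*(b^3 + 5*b^2 + 6*b) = (b - 4)*(b + 3)*(b^2 + 2*b) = (b - 4)*(b + 2)*(b + 3)*(b)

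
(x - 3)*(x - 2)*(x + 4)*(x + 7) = x^4 + 6*x^3 - 21*x^2 - 74*x + 168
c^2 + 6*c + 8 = (c + 2)*(c + 4)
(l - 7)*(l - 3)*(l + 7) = l^3 - 3*l^2 - 49*l + 147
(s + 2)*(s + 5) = s^2 + 7*s + 10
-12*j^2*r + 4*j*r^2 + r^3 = r*(-2*j + r)*(6*j + r)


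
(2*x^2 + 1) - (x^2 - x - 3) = x^2 + x + 4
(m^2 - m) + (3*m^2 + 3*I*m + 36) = 4*m^2 - m + 3*I*m + 36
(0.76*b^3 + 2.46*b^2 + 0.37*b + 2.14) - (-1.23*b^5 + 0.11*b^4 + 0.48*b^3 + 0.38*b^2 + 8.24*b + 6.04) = 1.23*b^5 - 0.11*b^4 + 0.28*b^3 + 2.08*b^2 - 7.87*b - 3.9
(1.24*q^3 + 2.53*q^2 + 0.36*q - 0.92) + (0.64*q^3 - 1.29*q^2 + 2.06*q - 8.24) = 1.88*q^3 + 1.24*q^2 + 2.42*q - 9.16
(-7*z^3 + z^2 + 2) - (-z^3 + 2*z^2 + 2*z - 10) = -6*z^3 - z^2 - 2*z + 12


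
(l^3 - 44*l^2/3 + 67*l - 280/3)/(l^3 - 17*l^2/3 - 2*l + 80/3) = (l - 7)/(l + 2)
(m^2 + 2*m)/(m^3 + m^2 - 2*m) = 1/(m - 1)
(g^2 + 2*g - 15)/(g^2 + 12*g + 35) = (g - 3)/(g + 7)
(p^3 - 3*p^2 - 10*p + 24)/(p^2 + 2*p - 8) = (p^2 - p - 12)/(p + 4)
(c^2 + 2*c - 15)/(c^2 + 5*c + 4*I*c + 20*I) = (c - 3)/(c + 4*I)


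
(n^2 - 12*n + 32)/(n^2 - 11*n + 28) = (n - 8)/(n - 7)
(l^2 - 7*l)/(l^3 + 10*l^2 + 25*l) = (l - 7)/(l^2 + 10*l + 25)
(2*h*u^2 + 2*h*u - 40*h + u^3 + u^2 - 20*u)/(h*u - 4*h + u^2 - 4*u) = (2*h*u + 10*h + u^2 + 5*u)/(h + u)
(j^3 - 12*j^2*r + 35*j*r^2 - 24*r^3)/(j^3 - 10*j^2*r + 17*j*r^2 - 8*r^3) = (-j + 3*r)/(-j + r)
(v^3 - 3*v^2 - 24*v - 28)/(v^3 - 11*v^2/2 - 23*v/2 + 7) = 2*(v + 2)/(2*v - 1)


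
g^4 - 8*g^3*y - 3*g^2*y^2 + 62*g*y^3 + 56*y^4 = (g - 7*y)*(g - 4*y)*(g + y)*(g + 2*y)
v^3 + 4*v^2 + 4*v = v*(v + 2)^2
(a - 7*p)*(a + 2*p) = a^2 - 5*a*p - 14*p^2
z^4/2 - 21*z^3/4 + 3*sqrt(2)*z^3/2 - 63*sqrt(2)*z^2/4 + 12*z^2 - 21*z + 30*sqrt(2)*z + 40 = (z/2 + sqrt(2))*(z - 8)*(z - 5/2)*(z + sqrt(2))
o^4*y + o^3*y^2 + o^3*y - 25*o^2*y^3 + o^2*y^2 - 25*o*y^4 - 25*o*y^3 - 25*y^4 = (o - 5*y)*(o + y)*(o + 5*y)*(o*y + y)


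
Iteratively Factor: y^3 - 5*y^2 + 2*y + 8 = (y - 2)*(y^2 - 3*y - 4) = (y - 4)*(y - 2)*(y + 1)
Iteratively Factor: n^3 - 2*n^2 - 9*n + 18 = (n + 3)*(n^2 - 5*n + 6) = (n - 3)*(n + 3)*(n - 2)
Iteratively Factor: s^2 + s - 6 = (s + 3)*(s - 2)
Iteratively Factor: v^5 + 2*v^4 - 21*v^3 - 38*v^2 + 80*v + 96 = (v + 4)*(v^4 - 2*v^3 - 13*v^2 + 14*v + 24) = (v - 4)*(v + 4)*(v^3 + 2*v^2 - 5*v - 6) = (v - 4)*(v + 1)*(v + 4)*(v^2 + v - 6) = (v - 4)*(v - 2)*(v + 1)*(v + 4)*(v + 3)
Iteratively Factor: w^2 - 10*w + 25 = (w - 5)*(w - 5)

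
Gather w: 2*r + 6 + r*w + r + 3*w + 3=3*r + w*(r + 3) + 9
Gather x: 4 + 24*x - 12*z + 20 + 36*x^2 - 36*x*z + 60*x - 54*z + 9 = 36*x^2 + x*(84 - 36*z) - 66*z + 33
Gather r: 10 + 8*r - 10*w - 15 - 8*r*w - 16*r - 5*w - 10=r*(-8*w - 8) - 15*w - 15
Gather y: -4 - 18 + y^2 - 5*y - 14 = y^2 - 5*y - 36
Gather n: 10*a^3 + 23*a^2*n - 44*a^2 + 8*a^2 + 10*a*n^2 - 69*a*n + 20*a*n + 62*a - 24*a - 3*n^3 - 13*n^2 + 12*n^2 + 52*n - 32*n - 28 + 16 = 10*a^3 - 36*a^2 + 38*a - 3*n^3 + n^2*(10*a - 1) + n*(23*a^2 - 49*a + 20) - 12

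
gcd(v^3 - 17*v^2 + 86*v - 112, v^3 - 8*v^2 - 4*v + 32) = v^2 - 10*v + 16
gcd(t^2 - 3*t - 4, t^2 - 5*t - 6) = t + 1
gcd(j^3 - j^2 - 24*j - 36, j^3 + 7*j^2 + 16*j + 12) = j^2 + 5*j + 6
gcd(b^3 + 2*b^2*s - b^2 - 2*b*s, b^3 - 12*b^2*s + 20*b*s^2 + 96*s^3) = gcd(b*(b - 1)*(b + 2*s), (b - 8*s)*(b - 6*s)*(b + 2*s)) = b + 2*s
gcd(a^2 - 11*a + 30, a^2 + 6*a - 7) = 1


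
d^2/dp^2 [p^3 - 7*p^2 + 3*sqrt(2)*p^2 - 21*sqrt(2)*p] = 6*p - 14 + 6*sqrt(2)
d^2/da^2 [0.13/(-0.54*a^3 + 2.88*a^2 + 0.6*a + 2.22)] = ((0.4212*a - 0.7488)*(-0.54*a^3 + 2.88*a^2 + 0.6*a + 2.22) + 0.13*(-3.24*a^2 + 11.52*a + 1.2)*(-1.62*a^2 + 5.76*a + 0.6))/(-0.54*a^3 + 2.88*a^2 + 0.6*a + 2.22)^3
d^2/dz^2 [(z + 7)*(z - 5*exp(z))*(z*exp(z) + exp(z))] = (z^3 - 20*z^2*exp(z) + 14*z^2 - 200*z*exp(z) + 45*z - 310*exp(z) + 30)*exp(z)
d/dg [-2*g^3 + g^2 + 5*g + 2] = -6*g^2 + 2*g + 5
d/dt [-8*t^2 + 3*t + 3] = 3 - 16*t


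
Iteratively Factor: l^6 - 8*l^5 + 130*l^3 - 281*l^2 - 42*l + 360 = (l - 5)*(l^5 - 3*l^4 - 15*l^3 + 55*l^2 - 6*l - 72) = (l - 5)*(l + 4)*(l^4 - 7*l^3 + 13*l^2 + 3*l - 18) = (l - 5)*(l - 3)*(l + 4)*(l^3 - 4*l^2 + l + 6) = (l - 5)*(l - 3)^2*(l + 4)*(l^2 - l - 2) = (l - 5)*(l - 3)^2*(l - 2)*(l + 4)*(l + 1)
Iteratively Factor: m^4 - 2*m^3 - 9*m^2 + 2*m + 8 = (m - 4)*(m^3 + 2*m^2 - m - 2) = (m - 4)*(m - 1)*(m^2 + 3*m + 2) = (m - 4)*(m - 1)*(m + 1)*(m + 2)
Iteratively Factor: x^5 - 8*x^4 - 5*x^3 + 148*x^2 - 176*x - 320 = (x + 1)*(x^4 - 9*x^3 + 4*x^2 + 144*x - 320) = (x - 4)*(x + 1)*(x^3 - 5*x^2 - 16*x + 80) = (x - 4)^2*(x + 1)*(x^2 - x - 20) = (x - 5)*(x - 4)^2*(x + 1)*(x + 4)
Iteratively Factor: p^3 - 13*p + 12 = (p + 4)*(p^2 - 4*p + 3) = (p - 3)*(p + 4)*(p - 1)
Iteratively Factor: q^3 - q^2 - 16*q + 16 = (q + 4)*(q^2 - 5*q + 4) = (q - 1)*(q + 4)*(q - 4)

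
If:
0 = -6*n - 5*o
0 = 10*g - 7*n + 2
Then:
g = -7*o/12 - 1/5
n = -5*o/6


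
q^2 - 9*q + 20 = (q - 5)*(q - 4)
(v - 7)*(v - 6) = v^2 - 13*v + 42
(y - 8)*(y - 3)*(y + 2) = y^3 - 9*y^2 + 2*y + 48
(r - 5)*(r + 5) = r^2 - 25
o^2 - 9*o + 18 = (o - 6)*(o - 3)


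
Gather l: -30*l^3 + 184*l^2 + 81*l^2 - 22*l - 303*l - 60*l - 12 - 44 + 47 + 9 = -30*l^3 + 265*l^2 - 385*l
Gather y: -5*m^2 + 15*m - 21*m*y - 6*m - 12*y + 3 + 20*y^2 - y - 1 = -5*m^2 + 9*m + 20*y^2 + y*(-21*m - 13) + 2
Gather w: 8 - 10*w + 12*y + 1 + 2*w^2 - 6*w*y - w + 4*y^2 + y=2*w^2 + w*(-6*y - 11) + 4*y^2 + 13*y + 9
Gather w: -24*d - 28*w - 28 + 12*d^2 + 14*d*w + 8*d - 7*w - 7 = 12*d^2 - 16*d + w*(14*d - 35) - 35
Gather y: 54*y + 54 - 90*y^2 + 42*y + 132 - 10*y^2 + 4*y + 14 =-100*y^2 + 100*y + 200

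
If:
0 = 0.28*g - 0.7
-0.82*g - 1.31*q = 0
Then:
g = 2.50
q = -1.56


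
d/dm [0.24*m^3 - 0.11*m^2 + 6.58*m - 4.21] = 0.72*m^2 - 0.22*m + 6.58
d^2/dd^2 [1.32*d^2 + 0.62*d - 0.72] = 2.64000000000000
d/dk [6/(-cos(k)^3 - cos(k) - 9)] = 6*(3*sin(k)^2 - 4)*sin(k)/(cos(k)^3 + cos(k) + 9)^2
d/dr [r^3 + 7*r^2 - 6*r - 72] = 3*r^2 + 14*r - 6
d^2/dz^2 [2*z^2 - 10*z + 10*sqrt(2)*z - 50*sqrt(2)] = 4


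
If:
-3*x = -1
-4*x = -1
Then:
No Solution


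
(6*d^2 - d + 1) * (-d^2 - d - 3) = -6*d^4 - 5*d^3 - 18*d^2 + 2*d - 3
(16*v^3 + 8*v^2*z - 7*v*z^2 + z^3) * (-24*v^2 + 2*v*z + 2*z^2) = -384*v^5 - 160*v^4*z + 216*v^3*z^2 - 22*v^2*z^3 - 12*v*z^4 + 2*z^5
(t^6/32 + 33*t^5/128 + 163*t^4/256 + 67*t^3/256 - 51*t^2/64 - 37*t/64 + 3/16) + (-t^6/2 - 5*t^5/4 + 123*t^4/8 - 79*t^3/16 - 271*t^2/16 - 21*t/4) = -15*t^6/32 - 127*t^5/128 + 4099*t^4/256 - 1197*t^3/256 - 1135*t^2/64 - 373*t/64 + 3/16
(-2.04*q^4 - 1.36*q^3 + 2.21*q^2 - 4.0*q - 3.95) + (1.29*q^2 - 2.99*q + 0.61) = -2.04*q^4 - 1.36*q^3 + 3.5*q^2 - 6.99*q - 3.34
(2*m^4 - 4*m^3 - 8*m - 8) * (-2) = -4*m^4 + 8*m^3 + 16*m + 16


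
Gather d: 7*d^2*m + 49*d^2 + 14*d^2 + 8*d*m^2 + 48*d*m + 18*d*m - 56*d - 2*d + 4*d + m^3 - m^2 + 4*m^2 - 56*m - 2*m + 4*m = d^2*(7*m + 63) + d*(8*m^2 + 66*m - 54) + m^3 + 3*m^2 - 54*m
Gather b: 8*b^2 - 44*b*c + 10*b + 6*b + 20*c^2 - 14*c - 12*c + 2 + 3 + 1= 8*b^2 + b*(16 - 44*c) + 20*c^2 - 26*c + 6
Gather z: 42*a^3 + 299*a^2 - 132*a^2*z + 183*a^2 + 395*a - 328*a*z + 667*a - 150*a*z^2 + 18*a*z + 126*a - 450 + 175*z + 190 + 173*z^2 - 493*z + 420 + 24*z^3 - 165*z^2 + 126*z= 42*a^3 + 482*a^2 + 1188*a + 24*z^3 + z^2*(8 - 150*a) + z*(-132*a^2 - 310*a - 192) + 160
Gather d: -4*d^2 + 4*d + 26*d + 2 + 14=-4*d^2 + 30*d + 16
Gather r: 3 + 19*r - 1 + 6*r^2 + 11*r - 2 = 6*r^2 + 30*r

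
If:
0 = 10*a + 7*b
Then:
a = -7*b/10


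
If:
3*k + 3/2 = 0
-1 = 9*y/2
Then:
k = -1/2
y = -2/9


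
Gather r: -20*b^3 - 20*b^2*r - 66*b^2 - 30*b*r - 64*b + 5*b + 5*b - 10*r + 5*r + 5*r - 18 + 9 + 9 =-20*b^3 - 66*b^2 - 54*b + r*(-20*b^2 - 30*b)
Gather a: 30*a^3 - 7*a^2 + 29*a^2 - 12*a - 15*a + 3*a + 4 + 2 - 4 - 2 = 30*a^3 + 22*a^2 - 24*a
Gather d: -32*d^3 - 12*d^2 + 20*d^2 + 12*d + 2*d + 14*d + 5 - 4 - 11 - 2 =-32*d^3 + 8*d^2 + 28*d - 12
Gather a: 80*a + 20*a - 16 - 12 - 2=100*a - 30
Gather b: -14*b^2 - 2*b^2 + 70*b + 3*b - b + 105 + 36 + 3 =-16*b^2 + 72*b + 144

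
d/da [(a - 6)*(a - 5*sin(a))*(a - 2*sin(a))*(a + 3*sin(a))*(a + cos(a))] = (6 - a)*(a - 5*sin(a))*(a - 2*sin(a))*(a + 3*sin(a))*(sin(a) - 1) + (6 - a)*(a - 5*sin(a))*(a + 3*sin(a))*(a + cos(a))*(2*cos(a) - 1) + (6 - a)*(a - 2*sin(a))*(a + 3*sin(a))*(a + cos(a))*(5*cos(a) - 1) + (a - 6)*(a - 5*sin(a))*(a - 2*sin(a))*(a + cos(a))*(3*cos(a) + 1) + (a - 5*sin(a))*(a - 2*sin(a))*(a + 3*sin(a))*(a + cos(a))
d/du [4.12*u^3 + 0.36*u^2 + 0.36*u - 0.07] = 12.36*u^2 + 0.72*u + 0.36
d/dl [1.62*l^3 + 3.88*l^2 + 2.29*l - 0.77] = 4.86*l^2 + 7.76*l + 2.29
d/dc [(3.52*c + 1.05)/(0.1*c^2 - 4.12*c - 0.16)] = (-0.352*c^2 - 0.210000000000001*c + 3.7628)/(0.01*c^4 - 0.824*c^3 + 16.9424*c^2 + 1.3184*c + 0.0256)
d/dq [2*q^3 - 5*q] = 6*q^2 - 5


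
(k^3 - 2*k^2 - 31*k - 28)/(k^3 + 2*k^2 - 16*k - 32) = (k^2 - 6*k - 7)/(k^2 - 2*k - 8)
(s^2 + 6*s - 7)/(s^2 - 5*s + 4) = (s + 7)/(s - 4)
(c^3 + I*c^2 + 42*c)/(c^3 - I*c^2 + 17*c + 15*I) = c*(c^2 + I*c + 42)/(c^3 - I*c^2 + 17*c + 15*I)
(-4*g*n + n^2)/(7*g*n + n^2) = (-4*g + n)/(7*g + n)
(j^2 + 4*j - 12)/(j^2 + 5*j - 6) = (j - 2)/(j - 1)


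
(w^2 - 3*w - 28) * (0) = 0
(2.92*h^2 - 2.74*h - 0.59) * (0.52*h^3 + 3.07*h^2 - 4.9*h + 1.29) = 1.5184*h^5 + 7.5396*h^4 - 23.0266*h^3 + 15.3815*h^2 - 0.6436*h - 0.7611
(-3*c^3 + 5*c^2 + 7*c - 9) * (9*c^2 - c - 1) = -27*c^5 + 48*c^4 + 61*c^3 - 93*c^2 + 2*c + 9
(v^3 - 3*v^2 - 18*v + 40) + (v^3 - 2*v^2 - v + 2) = 2*v^3 - 5*v^2 - 19*v + 42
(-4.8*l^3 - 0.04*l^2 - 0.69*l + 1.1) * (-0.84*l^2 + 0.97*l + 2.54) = 4.032*l^5 - 4.6224*l^4 - 11.6512*l^3 - 1.6949*l^2 - 0.6856*l + 2.794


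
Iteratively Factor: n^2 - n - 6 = (n + 2)*(n - 3)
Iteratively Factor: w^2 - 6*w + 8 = (w - 4)*(w - 2)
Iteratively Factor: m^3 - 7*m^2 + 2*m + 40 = (m + 2)*(m^2 - 9*m + 20) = (m - 5)*(m + 2)*(m - 4)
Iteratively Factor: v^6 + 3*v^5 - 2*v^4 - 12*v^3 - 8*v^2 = (v - 2)*(v^5 + 5*v^4 + 8*v^3 + 4*v^2) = (v - 2)*(v + 2)*(v^4 + 3*v^3 + 2*v^2) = v*(v - 2)*(v + 2)*(v^3 + 3*v^2 + 2*v) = v^2*(v - 2)*(v + 2)*(v^2 + 3*v + 2) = v^2*(v - 2)*(v + 2)^2*(v + 1)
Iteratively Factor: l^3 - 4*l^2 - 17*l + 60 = (l - 3)*(l^2 - l - 20) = (l - 5)*(l - 3)*(l + 4)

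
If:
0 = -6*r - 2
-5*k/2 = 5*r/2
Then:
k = 1/3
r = -1/3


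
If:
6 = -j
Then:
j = -6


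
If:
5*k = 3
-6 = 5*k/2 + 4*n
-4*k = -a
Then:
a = 12/5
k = 3/5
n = -15/8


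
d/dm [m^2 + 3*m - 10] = 2*m + 3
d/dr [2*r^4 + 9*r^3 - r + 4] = 8*r^3 + 27*r^2 - 1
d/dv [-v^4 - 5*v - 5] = -4*v^3 - 5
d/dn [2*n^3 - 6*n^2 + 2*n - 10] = 6*n^2 - 12*n + 2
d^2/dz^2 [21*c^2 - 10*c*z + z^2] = 2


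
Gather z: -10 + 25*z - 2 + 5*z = 30*z - 12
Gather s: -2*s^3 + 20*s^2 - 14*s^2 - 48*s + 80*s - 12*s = -2*s^3 + 6*s^2 + 20*s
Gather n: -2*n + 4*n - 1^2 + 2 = 2*n + 1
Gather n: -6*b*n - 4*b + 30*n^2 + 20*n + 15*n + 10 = -4*b + 30*n^2 + n*(35 - 6*b) + 10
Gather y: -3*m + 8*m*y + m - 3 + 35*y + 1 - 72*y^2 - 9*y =-2*m - 72*y^2 + y*(8*m + 26) - 2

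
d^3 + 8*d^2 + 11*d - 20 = (d - 1)*(d + 4)*(d + 5)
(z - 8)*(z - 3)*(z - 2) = z^3 - 13*z^2 + 46*z - 48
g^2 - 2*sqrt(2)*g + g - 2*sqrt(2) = (g + 1)*(g - 2*sqrt(2))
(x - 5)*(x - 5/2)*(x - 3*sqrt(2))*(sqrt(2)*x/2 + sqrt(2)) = sqrt(2)*x^4/2 - 11*sqrt(2)*x^3/4 - 3*x^3 - 5*sqrt(2)*x^2/4 + 33*x^2/2 + 15*x/2 + 25*sqrt(2)*x/2 - 75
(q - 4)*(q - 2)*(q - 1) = q^3 - 7*q^2 + 14*q - 8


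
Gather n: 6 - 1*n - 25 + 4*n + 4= 3*n - 15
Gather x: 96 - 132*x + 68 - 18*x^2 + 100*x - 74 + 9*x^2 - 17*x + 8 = -9*x^2 - 49*x + 98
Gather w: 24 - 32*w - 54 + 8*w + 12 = -24*w - 18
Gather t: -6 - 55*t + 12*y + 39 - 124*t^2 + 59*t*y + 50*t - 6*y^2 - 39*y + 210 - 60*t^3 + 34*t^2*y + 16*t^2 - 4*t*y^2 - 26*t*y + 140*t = -60*t^3 + t^2*(34*y - 108) + t*(-4*y^2 + 33*y + 135) - 6*y^2 - 27*y + 243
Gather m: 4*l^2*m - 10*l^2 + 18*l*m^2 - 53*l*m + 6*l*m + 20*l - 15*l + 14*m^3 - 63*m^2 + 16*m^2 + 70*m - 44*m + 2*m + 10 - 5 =-10*l^2 + 5*l + 14*m^3 + m^2*(18*l - 47) + m*(4*l^2 - 47*l + 28) + 5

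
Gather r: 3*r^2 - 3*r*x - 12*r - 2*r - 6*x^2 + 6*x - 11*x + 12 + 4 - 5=3*r^2 + r*(-3*x - 14) - 6*x^2 - 5*x + 11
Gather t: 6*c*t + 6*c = 6*c*t + 6*c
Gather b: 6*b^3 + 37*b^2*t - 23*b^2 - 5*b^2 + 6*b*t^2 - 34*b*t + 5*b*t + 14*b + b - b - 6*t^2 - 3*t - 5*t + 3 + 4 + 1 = 6*b^3 + b^2*(37*t - 28) + b*(6*t^2 - 29*t + 14) - 6*t^2 - 8*t + 8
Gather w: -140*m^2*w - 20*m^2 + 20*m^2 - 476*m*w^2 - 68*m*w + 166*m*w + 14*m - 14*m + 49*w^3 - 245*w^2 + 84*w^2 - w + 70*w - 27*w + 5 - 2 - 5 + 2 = 49*w^3 + w^2*(-476*m - 161) + w*(-140*m^2 + 98*m + 42)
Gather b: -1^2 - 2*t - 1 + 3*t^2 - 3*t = 3*t^2 - 5*t - 2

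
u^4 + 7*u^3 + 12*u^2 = u^2*(u + 3)*(u + 4)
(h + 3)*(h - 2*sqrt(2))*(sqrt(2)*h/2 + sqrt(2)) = sqrt(2)*h^3/2 - 2*h^2 + 5*sqrt(2)*h^2/2 - 10*h + 3*sqrt(2)*h - 12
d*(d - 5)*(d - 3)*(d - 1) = d^4 - 9*d^3 + 23*d^2 - 15*d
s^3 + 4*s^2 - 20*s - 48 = (s - 4)*(s + 2)*(s + 6)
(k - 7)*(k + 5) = k^2 - 2*k - 35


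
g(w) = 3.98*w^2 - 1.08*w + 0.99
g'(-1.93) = -16.44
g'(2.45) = 18.42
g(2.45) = 22.23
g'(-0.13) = -2.11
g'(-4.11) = -33.80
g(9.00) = 313.65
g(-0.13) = 1.20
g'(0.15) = 0.11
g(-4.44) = 84.25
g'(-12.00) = -96.60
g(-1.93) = 17.90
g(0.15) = 0.92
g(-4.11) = 72.66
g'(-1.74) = -14.93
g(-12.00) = 587.07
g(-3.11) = 42.84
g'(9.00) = 70.56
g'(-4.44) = -36.42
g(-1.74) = 14.92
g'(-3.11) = -25.84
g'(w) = 7.96*w - 1.08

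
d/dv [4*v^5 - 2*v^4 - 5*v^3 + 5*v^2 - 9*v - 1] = 20*v^4 - 8*v^3 - 15*v^2 + 10*v - 9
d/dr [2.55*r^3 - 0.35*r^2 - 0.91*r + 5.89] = 7.65*r^2 - 0.7*r - 0.91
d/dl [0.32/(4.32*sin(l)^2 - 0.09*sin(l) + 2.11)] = (0.0288 - 2.7648*sin(l))*cos(l)/(4.32*sin(l)^2 - 0.09*sin(l) + 2.11)^2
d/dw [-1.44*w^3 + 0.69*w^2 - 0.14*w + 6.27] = -4.32*w^2 + 1.38*w - 0.14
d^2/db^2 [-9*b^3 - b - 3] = -54*b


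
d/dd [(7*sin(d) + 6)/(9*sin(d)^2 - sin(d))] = 3*(-21*cos(d) - 36/tan(d) + 2*cos(d)/sin(d)^2)/(9*sin(d) - 1)^2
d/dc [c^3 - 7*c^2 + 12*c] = 3*c^2 - 14*c + 12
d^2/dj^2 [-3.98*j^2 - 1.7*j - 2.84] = -7.96000000000000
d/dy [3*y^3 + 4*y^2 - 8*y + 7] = 9*y^2 + 8*y - 8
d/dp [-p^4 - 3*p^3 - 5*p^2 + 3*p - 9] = -4*p^3 - 9*p^2 - 10*p + 3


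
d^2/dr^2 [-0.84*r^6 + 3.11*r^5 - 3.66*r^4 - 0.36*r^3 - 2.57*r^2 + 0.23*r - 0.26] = -25.2*r^4 + 62.2*r^3 - 43.92*r^2 - 2.16*r - 5.14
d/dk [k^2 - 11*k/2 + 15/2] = 2*k - 11/2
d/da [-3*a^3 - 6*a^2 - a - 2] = -9*a^2 - 12*a - 1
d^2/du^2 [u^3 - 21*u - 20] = 6*u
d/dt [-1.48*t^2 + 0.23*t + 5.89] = 0.23 - 2.96*t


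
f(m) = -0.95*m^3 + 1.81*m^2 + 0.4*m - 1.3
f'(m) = -2.85*m^2 + 3.62*m + 0.4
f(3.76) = -24.71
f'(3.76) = -26.28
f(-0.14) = -1.32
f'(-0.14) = -0.16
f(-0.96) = 0.82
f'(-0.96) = -5.70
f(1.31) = 0.19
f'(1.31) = 0.25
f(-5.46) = 205.11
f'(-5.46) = -104.33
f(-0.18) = -1.31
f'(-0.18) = -0.34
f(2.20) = -1.78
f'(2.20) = -5.43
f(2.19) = -1.72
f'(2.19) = -5.34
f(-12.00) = 1896.14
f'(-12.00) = -453.44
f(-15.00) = 3606.20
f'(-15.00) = -695.15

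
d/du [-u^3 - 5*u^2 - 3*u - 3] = -3*u^2 - 10*u - 3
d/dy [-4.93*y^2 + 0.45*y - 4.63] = 0.45 - 9.86*y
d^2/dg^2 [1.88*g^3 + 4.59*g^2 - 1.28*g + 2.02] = 11.28*g + 9.18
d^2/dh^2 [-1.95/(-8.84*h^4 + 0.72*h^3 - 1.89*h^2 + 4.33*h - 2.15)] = ((-206.856*h^2 + 8.424*h - 7.371)*(8.84*h^4 - 0.72*h^3 + 1.89*h^2 - 4.33*h + 2.15) + 1.95*(35.36*h^3 - 2.16*h^2 + 3.78*h - 4.33)*(70.72*h^3 - 4.32*h^2 + 7.56*h - 8.66))/(8.84*h^4 - 0.72*h^3 + 1.89*h^2 - 4.33*h + 2.15)^3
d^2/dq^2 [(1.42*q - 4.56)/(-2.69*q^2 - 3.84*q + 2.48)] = (-(1.42*q - 4.56)*(5.38*q + 3.84)*(10.76*q + 7.68) + (22.9188*q - 13.6272)*(2.69*q^2 + 3.84*q - 2.48))/(2.69*q^2 + 3.84*q - 2.48)^3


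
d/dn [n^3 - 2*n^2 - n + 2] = 3*n^2 - 4*n - 1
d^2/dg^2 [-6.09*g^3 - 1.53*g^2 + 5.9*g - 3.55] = -36.54*g - 3.06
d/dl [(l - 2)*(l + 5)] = 2*l + 3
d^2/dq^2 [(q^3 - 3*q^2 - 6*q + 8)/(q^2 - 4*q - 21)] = 2*(19*q^3 + 87*q^2 + 849*q - 523)/(q^6 - 12*q^5 - 15*q^4 + 440*q^3 + 315*q^2 - 5292*q - 9261)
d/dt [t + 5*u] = 1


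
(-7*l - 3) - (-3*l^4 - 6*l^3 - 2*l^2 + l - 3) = 3*l^4 + 6*l^3 + 2*l^2 - 8*l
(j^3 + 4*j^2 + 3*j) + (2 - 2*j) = j^3 + 4*j^2 + j + 2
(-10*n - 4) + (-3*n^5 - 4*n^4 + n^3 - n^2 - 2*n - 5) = -3*n^5 - 4*n^4 + n^3 - n^2 - 12*n - 9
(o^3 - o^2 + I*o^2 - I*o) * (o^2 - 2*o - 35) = o^5 - 3*o^4 + I*o^4 - 33*o^3 - 3*I*o^3 + 35*o^2 - 33*I*o^2 + 35*I*o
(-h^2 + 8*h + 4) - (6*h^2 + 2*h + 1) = -7*h^2 + 6*h + 3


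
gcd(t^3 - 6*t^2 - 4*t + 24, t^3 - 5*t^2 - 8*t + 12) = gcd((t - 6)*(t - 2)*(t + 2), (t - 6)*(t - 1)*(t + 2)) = t^2 - 4*t - 12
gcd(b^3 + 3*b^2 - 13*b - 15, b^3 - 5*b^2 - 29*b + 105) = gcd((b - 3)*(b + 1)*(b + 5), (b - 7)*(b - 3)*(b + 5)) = b^2 + 2*b - 15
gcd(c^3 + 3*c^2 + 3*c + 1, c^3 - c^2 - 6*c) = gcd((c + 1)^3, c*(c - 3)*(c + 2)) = 1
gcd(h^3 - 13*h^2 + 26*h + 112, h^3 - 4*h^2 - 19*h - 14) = h^2 - 5*h - 14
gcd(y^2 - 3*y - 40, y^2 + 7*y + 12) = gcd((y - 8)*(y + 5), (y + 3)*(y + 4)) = 1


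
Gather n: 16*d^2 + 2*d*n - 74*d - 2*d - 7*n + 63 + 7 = 16*d^2 - 76*d + n*(2*d - 7) + 70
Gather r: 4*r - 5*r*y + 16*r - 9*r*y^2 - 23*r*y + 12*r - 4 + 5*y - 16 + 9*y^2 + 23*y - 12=r*(-9*y^2 - 28*y + 32) + 9*y^2 + 28*y - 32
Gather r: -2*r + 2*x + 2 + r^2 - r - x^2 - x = r^2 - 3*r - x^2 + x + 2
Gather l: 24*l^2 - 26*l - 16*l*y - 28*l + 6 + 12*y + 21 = 24*l^2 + l*(-16*y - 54) + 12*y + 27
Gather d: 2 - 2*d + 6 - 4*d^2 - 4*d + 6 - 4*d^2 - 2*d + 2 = -8*d^2 - 8*d + 16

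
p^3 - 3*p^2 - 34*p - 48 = (p - 8)*(p + 2)*(p + 3)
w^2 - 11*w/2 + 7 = (w - 7/2)*(w - 2)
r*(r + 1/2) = r^2 + r/2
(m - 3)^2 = m^2 - 6*m + 9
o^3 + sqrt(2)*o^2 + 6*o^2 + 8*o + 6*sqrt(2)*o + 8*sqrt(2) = (o + 2)*(o + 4)*(o + sqrt(2))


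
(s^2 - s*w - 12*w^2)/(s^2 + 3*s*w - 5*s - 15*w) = (s - 4*w)/(s - 5)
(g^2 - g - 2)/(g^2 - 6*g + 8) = (g + 1)/(g - 4)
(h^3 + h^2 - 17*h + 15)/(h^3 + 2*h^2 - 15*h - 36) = (h^3 + h^2 - 17*h + 15)/(h^3 + 2*h^2 - 15*h - 36)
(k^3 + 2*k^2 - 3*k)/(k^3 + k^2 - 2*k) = (k + 3)/(k + 2)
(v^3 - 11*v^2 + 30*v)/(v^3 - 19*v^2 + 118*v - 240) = v/(v - 8)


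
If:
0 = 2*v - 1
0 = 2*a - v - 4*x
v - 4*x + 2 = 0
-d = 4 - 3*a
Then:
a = 3/2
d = 1/2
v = 1/2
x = 5/8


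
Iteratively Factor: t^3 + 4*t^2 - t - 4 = (t + 1)*(t^2 + 3*t - 4) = (t + 1)*(t + 4)*(t - 1)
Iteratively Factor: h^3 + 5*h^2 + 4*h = (h + 4)*(h^2 + h) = h*(h + 4)*(h + 1)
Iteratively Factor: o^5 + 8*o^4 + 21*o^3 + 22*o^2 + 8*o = (o + 2)*(o^4 + 6*o^3 + 9*o^2 + 4*o) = (o + 2)*(o + 4)*(o^3 + 2*o^2 + o) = (o + 1)*(o + 2)*(o + 4)*(o^2 + o) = o*(o + 1)*(o + 2)*(o + 4)*(o + 1)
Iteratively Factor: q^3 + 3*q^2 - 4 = (q + 2)*(q^2 + q - 2) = (q + 2)^2*(q - 1)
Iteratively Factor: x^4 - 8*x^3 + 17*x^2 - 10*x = (x - 2)*(x^3 - 6*x^2 + 5*x) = (x - 5)*(x - 2)*(x^2 - x) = x*(x - 5)*(x - 2)*(x - 1)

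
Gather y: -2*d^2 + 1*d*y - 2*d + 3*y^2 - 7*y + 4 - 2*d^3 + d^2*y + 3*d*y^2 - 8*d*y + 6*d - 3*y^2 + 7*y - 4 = -2*d^3 - 2*d^2 + 3*d*y^2 + 4*d + y*(d^2 - 7*d)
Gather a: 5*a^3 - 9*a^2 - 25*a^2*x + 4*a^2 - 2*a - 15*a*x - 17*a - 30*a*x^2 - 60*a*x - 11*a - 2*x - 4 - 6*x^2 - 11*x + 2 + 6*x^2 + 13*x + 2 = 5*a^3 + a^2*(-25*x - 5) + a*(-30*x^2 - 75*x - 30)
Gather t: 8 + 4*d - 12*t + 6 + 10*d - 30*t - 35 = 14*d - 42*t - 21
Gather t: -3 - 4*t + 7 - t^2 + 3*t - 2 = -t^2 - t + 2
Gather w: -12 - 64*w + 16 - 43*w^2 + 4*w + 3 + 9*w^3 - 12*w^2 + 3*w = 9*w^3 - 55*w^2 - 57*w + 7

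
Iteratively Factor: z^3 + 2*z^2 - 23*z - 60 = (z - 5)*(z^2 + 7*z + 12) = (z - 5)*(z + 4)*(z + 3)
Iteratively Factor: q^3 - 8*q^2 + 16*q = (q - 4)*(q^2 - 4*q) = q*(q - 4)*(q - 4)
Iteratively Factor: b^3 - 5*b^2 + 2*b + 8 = (b - 2)*(b^2 - 3*b - 4) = (b - 4)*(b - 2)*(b + 1)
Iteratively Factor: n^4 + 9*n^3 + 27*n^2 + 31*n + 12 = (n + 1)*(n^3 + 8*n^2 + 19*n + 12) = (n + 1)*(n + 4)*(n^2 + 4*n + 3) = (n + 1)*(n + 3)*(n + 4)*(n + 1)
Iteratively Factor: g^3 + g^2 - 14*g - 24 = (g + 2)*(g^2 - g - 12) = (g - 4)*(g + 2)*(g + 3)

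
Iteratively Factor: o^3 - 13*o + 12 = (o - 1)*(o^2 + o - 12) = (o - 3)*(o - 1)*(o + 4)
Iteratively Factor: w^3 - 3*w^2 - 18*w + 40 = (w - 5)*(w^2 + 2*w - 8) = (w - 5)*(w - 2)*(w + 4)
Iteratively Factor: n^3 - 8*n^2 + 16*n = (n)*(n^2 - 8*n + 16) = n*(n - 4)*(n - 4)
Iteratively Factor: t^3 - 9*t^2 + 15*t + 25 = (t - 5)*(t^2 - 4*t - 5) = (t - 5)^2*(t + 1)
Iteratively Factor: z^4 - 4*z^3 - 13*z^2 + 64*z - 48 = (z - 1)*(z^3 - 3*z^2 - 16*z + 48) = (z - 4)*(z - 1)*(z^2 + z - 12) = (z - 4)*(z - 3)*(z - 1)*(z + 4)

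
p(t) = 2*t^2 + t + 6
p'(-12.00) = -47.00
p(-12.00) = 282.00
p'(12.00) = 49.00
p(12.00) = 306.00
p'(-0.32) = -0.28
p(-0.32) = 5.88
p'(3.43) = 14.72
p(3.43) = 32.96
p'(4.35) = 18.40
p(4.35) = 48.20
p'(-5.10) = -19.40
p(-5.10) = 52.92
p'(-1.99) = -6.96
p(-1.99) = 11.93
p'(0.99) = 4.96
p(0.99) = 8.95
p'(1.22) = 5.88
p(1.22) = 10.20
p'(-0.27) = -0.08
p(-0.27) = 5.88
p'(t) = 4*t + 1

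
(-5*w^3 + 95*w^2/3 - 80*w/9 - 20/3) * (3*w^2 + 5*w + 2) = -15*w^5 + 70*w^4 + 365*w^3/3 - 10*w^2/9 - 460*w/9 - 40/3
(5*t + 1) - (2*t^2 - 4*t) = -2*t^2 + 9*t + 1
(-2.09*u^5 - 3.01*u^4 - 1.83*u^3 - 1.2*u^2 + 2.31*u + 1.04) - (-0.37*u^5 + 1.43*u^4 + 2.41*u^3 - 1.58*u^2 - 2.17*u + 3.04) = -1.72*u^5 - 4.44*u^4 - 4.24*u^3 + 0.38*u^2 + 4.48*u - 2.0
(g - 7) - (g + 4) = -11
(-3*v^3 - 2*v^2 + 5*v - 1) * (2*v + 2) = -6*v^4 - 10*v^3 + 6*v^2 + 8*v - 2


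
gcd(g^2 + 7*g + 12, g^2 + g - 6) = g + 3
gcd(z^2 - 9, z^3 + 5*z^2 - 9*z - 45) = z^2 - 9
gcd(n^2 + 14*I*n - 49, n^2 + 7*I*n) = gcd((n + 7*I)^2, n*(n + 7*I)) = n + 7*I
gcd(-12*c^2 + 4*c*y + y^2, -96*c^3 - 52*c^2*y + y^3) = 6*c + y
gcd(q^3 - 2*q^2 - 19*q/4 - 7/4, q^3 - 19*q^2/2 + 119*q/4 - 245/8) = q - 7/2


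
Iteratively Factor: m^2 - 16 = (m - 4)*(m + 4)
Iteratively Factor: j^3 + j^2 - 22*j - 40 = (j + 4)*(j^2 - 3*j - 10) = (j - 5)*(j + 4)*(j + 2)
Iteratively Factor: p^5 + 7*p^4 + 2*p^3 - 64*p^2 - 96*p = (p + 2)*(p^4 + 5*p^3 - 8*p^2 - 48*p) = (p + 2)*(p + 4)*(p^3 + p^2 - 12*p) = (p + 2)*(p + 4)^2*(p^2 - 3*p) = p*(p + 2)*(p + 4)^2*(p - 3)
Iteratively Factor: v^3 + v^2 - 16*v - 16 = (v - 4)*(v^2 + 5*v + 4) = (v - 4)*(v + 1)*(v + 4)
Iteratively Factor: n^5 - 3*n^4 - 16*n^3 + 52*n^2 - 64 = (n + 1)*(n^4 - 4*n^3 - 12*n^2 + 64*n - 64) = (n - 2)*(n + 1)*(n^3 - 2*n^2 - 16*n + 32) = (n - 2)*(n + 1)*(n + 4)*(n^2 - 6*n + 8) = (n - 2)^2*(n + 1)*(n + 4)*(n - 4)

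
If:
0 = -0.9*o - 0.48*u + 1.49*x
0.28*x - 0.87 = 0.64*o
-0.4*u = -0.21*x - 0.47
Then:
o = -1.70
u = 0.76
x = -0.78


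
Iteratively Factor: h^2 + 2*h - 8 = (h + 4)*(h - 2)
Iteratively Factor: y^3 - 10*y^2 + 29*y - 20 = (y - 4)*(y^2 - 6*y + 5) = (y - 5)*(y - 4)*(y - 1)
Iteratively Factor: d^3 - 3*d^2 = (d)*(d^2 - 3*d) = d^2*(d - 3)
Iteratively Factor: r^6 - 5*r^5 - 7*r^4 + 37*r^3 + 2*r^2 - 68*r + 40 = (r - 2)*(r^5 - 3*r^4 - 13*r^3 + 11*r^2 + 24*r - 20) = (r - 2)*(r + 2)*(r^4 - 5*r^3 - 3*r^2 + 17*r - 10) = (r - 5)*(r - 2)*(r + 2)*(r^3 - 3*r + 2) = (r - 5)*(r - 2)*(r + 2)^2*(r^2 - 2*r + 1) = (r - 5)*(r - 2)*(r - 1)*(r + 2)^2*(r - 1)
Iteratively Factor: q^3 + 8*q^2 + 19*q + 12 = (q + 3)*(q^2 + 5*q + 4) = (q + 3)*(q + 4)*(q + 1)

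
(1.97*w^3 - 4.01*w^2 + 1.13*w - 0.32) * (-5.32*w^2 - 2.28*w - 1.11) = -10.4804*w^5 + 16.8416*w^4 + 0.9445*w^3 + 3.5771*w^2 - 0.5247*w + 0.3552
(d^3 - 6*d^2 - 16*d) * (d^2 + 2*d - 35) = d^5 - 4*d^4 - 63*d^3 + 178*d^2 + 560*d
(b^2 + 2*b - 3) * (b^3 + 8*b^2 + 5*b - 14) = b^5 + 10*b^4 + 18*b^3 - 28*b^2 - 43*b + 42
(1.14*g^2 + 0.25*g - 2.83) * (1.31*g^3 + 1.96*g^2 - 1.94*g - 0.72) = 1.4934*g^5 + 2.5619*g^4 - 5.4289*g^3 - 6.8526*g^2 + 5.3102*g + 2.0376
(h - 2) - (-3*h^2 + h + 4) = 3*h^2 - 6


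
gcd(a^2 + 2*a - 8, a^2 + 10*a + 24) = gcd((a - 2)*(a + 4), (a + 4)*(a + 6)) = a + 4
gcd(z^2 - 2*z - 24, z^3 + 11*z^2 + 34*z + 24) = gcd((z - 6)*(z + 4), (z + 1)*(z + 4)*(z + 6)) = z + 4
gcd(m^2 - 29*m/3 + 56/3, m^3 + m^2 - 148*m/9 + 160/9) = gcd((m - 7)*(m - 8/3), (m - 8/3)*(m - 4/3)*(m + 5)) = m - 8/3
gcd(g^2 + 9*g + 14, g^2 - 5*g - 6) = 1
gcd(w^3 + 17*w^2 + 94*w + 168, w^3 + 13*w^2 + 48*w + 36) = w + 6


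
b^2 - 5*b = b*(b - 5)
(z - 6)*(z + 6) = z^2 - 36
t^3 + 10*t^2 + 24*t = t*(t + 4)*(t + 6)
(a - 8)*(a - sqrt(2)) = a^2 - 8*a - sqrt(2)*a + 8*sqrt(2)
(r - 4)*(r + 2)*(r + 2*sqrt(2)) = r^3 - 2*r^2 + 2*sqrt(2)*r^2 - 8*r - 4*sqrt(2)*r - 16*sqrt(2)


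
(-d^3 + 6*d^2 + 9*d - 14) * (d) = -d^4 + 6*d^3 + 9*d^2 - 14*d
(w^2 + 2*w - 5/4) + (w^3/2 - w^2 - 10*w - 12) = w^3/2 - 8*w - 53/4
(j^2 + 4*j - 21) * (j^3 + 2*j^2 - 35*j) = j^5 + 6*j^4 - 48*j^3 - 182*j^2 + 735*j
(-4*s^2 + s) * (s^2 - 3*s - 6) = -4*s^4 + 13*s^3 + 21*s^2 - 6*s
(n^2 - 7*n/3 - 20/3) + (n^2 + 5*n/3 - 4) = 2*n^2 - 2*n/3 - 32/3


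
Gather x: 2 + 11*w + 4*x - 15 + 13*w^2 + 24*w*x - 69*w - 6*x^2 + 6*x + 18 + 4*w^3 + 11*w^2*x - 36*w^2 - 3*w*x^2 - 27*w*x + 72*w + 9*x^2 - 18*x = 4*w^3 - 23*w^2 + 14*w + x^2*(3 - 3*w) + x*(11*w^2 - 3*w - 8) + 5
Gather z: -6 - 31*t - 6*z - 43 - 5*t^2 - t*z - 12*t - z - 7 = -5*t^2 - 43*t + z*(-t - 7) - 56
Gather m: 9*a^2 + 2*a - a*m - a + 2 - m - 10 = 9*a^2 + a + m*(-a - 1) - 8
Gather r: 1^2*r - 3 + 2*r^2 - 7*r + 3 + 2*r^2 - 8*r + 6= 4*r^2 - 14*r + 6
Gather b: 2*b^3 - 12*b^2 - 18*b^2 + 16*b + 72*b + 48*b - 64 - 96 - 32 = 2*b^3 - 30*b^2 + 136*b - 192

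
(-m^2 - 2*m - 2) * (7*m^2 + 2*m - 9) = -7*m^4 - 16*m^3 - 9*m^2 + 14*m + 18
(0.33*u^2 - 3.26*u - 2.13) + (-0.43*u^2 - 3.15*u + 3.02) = -0.1*u^2 - 6.41*u + 0.89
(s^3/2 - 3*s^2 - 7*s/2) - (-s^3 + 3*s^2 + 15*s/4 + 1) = 3*s^3/2 - 6*s^2 - 29*s/4 - 1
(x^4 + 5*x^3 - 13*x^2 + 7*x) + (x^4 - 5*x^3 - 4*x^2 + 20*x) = 2*x^4 - 17*x^2 + 27*x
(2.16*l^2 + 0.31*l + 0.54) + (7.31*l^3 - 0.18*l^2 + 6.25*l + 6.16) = 7.31*l^3 + 1.98*l^2 + 6.56*l + 6.7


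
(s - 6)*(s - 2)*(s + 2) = s^3 - 6*s^2 - 4*s + 24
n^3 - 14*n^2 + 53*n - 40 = (n - 8)*(n - 5)*(n - 1)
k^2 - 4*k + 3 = (k - 3)*(k - 1)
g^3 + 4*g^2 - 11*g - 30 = (g - 3)*(g + 2)*(g + 5)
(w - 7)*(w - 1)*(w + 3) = w^3 - 5*w^2 - 17*w + 21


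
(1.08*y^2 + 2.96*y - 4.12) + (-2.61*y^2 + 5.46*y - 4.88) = -1.53*y^2 + 8.42*y - 9.0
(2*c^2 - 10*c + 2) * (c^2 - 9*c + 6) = 2*c^4 - 28*c^3 + 104*c^2 - 78*c + 12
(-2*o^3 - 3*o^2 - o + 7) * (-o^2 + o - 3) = 2*o^5 + o^4 + 4*o^3 + o^2 + 10*o - 21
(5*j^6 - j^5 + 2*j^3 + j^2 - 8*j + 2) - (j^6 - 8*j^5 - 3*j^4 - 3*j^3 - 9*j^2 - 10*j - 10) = 4*j^6 + 7*j^5 + 3*j^4 + 5*j^3 + 10*j^2 + 2*j + 12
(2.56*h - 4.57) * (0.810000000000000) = 2.0736*h - 3.7017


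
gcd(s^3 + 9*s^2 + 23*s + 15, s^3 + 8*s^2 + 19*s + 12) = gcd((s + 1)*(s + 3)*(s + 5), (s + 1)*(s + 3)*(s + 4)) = s^2 + 4*s + 3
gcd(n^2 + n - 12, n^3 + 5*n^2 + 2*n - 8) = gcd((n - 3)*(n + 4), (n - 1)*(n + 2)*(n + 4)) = n + 4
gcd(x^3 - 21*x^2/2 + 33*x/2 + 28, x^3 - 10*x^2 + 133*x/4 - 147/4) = x - 7/2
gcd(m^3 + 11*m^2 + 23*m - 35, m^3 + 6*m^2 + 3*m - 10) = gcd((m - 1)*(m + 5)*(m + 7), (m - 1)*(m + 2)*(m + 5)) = m^2 + 4*m - 5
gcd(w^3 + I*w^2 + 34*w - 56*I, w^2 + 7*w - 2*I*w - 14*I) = w - 2*I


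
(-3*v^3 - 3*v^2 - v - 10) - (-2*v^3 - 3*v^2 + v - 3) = -v^3 - 2*v - 7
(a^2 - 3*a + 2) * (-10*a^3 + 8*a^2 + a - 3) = -10*a^5 + 38*a^4 - 43*a^3 + 10*a^2 + 11*a - 6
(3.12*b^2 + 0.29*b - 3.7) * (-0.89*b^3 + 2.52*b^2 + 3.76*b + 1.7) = -2.7768*b^5 + 7.6043*b^4 + 15.755*b^3 - 2.9296*b^2 - 13.419*b - 6.29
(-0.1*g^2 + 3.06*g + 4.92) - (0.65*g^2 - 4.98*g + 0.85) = -0.75*g^2 + 8.04*g + 4.07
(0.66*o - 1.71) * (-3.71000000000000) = 6.3441 - 2.4486*o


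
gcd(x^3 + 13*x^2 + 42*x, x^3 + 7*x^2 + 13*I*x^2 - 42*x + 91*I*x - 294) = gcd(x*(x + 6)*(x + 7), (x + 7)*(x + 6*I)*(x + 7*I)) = x + 7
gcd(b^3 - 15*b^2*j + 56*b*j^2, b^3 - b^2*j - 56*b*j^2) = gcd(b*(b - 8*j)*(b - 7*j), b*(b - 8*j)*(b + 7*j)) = b^2 - 8*b*j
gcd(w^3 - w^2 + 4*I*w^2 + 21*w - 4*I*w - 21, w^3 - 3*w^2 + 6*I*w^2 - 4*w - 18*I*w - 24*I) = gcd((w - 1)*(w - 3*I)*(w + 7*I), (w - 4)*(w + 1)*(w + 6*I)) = 1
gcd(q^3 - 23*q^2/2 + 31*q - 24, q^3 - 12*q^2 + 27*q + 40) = q - 8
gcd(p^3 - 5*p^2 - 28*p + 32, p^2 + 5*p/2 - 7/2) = p - 1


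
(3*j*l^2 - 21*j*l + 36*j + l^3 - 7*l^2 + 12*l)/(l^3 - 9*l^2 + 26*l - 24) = (3*j + l)/(l - 2)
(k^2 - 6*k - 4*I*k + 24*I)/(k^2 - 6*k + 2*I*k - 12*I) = (k - 4*I)/(k + 2*I)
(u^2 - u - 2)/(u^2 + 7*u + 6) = (u - 2)/(u + 6)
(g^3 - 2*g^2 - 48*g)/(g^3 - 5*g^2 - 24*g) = (g + 6)/(g + 3)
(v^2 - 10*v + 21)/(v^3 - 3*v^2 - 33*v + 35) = (v - 3)/(v^2 + 4*v - 5)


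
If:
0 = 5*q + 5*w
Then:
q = -w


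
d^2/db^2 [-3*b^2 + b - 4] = -6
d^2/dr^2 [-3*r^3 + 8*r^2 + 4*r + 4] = 16 - 18*r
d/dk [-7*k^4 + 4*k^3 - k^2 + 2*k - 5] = -28*k^3 + 12*k^2 - 2*k + 2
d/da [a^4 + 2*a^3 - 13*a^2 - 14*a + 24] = 4*a^3 + 6*a^2 - 26*a - 14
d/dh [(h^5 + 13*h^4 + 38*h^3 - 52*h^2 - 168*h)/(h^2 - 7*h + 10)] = (3*h^4 + 10*h^3 - 157*h^2 - 680*h - 420)/(h^2 - 10*h + 25)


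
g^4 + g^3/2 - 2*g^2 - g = g*(g + 1/2)*(g - sqrt(2))*(g + sqrt(2))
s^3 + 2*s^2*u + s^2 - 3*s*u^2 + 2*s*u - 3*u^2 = (s + 1)*(s - u)*(s + 3*u)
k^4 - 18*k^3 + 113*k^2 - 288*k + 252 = (k - 7)*(k - 6)*(k - 3)*(k - 2)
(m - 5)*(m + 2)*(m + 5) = m^3 + 2*m^2 - 25*m - 50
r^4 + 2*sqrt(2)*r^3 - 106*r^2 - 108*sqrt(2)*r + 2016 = (r - 6*sqrt(2))*(r - 3*sqrt(2))*(r + 4*sqrt(2))*(r + 7*sqrt(2))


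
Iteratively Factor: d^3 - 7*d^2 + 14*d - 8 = (d - 2)*(d^2 - 5*d + 4) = (d - 2)*(d - 1)*(d - 4)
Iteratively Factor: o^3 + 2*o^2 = (o + 2)*(o^2) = o*(o + 2)*(o)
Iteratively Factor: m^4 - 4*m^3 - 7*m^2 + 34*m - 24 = (m - 2)*(m^3 - 2*m^2 - 11*m + 12) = (m - 2)*(m + 3)*(m^2 - 5*m + 4) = (m - 4)*(m - 2)*(m + 3)*(m - 1)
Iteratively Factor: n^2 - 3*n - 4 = (n - 4)*(n + 1)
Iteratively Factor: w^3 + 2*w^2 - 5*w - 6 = (w + 3)*(w^2 - w - 2) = (w + 1)*(w + 3)*(w - 2)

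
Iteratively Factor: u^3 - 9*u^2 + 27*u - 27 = (u - 3)*(u^2 - 6*u + 9) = (u - 3)^2*(u - 3)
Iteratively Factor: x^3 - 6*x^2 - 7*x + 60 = (x - 4)*(x^2 - 2*x - 15) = (x - 5)*(x - 4)*(x + 3)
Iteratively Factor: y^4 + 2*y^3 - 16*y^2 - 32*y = (y - 4)*(y^3 + 6*y^2 + 8*y) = (y - 4)*(y + 4)*(y^2 + 2*y) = y*(y - 4)*(y + 4)*(y + 2)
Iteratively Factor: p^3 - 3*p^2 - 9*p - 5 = (p + 1)*(p^2 - 4*p - 5) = (p + 1)^2*(p - 5)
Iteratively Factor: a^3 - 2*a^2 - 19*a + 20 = (a - 1)*(a^2 - a - 20) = (a - 5)*(a - 1)*(a + 4)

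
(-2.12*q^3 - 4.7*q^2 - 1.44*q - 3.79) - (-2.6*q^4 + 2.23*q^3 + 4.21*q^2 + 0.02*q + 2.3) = 2.6*q^4 - 4.35*q^3 - 8.91*q^2 - 1.46*q - 6.09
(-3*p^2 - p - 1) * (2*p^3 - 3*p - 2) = -6*p^5 - 2*p^4 + 7*p^3 + 9*p^2 + 5*p + 2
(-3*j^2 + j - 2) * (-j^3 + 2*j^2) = 3*j^5 - 7*j^4 + 4*j^3 - 4*j^2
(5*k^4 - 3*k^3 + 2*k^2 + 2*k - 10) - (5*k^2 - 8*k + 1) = 5*k^4 - 3*k^3 - 3*k^2 + 10*k - 11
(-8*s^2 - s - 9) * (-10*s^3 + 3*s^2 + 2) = 80*s^5 - 14*s^4 + 87*s^3 - 43*s^2 - 2*s - 18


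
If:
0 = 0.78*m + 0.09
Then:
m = -0.12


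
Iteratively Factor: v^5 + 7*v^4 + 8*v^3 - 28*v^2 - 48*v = (v + 4)*(v^4 + 3*v^3 - 4*v^2 - 12*v) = (v - 2)*(v + 4)*(v^3 + 5*v^2 + 6*v) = (v - 2)*(v + 3)*(v + 4)*(v^2 + 2*v) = (v - 2)*(v + 2)*(v + 3)*(v + 4)*(v)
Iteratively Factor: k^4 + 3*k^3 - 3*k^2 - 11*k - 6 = (k + 1)*(k^3 + 2*k^2 - 5*k - 6) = (k - 2)*(k + 1)*(k^2 + 4*k + 3) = (k - 2)*(k + 1)^2*(k + 3)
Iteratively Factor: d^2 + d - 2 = (d - 1)*(d + 2)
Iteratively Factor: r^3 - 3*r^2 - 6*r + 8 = (r - 4)*(r^2 + r - 2) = (r - 4)*(r + 2)*(r - 1)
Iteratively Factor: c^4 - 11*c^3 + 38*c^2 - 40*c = (c - 5)*(c^3 - 6*c^2 + 8*c) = (c - 5)*(c - 4)*(c^2 - 2*c) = c*(c - 5)*(c - 4)*(c - 2)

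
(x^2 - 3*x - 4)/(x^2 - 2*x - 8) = (x + 1)/(x + 2)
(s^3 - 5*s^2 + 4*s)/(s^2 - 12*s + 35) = s*(s^2 - 5*s + 4)/(s^2 - 12*s + 35)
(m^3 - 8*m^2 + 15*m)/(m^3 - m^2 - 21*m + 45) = m*(m - 5)/(m^2 + 2*m - 15)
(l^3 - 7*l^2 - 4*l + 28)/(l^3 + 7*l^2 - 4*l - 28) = (l - 7)/(l + 7)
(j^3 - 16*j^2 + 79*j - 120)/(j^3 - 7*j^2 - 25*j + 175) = (j^2 - 11*j + 24)/(j^2 - 2*j - 35)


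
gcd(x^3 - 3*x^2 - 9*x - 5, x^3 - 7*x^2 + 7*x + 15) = x^2 - 4*x - 5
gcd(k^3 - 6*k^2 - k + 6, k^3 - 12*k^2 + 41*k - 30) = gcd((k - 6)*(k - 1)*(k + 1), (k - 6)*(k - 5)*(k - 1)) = k^2 - 7*k + 6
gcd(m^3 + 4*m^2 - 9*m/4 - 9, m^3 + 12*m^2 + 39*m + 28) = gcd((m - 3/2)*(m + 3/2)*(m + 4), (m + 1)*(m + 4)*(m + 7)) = m + 4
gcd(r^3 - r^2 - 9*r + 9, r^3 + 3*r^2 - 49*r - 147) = r + 3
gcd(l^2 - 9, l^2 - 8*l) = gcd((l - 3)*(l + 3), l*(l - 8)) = 1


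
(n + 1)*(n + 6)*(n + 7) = n^3 + 14*n^2 + 55*n + 42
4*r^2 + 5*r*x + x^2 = (r + x)*(4*r + x)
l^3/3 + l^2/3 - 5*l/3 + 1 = (l/3 + 1)*(l - 1)^2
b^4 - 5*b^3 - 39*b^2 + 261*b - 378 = (b - 6)*(b - 3)^2*(b + 7)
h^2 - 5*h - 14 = (h - 7)*(h + 2)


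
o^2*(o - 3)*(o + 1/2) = o^4 - 5*o^3/2 - 3*o^2/2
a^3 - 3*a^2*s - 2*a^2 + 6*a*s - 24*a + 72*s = (a - 6)*(a + 4)*(a - 3*s)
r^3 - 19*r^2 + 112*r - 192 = (r - 8)^2*(r - 3)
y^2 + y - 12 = (y - 3)*(y + 4)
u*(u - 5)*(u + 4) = u^3 - u^2 - 20*u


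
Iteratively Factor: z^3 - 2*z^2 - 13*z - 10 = (z - 5)*(z^2 + 3*z + 2) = (z - 5)*(z + 2)*(z + 1)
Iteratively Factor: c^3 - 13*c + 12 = (c - 3)*(c^2 + 3*c - 4) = (c - 3)*(c + 4)*(c - 1)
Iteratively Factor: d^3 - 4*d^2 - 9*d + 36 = (d - 3)*(d^2 - d - 12) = (d - 3)*(d + 3)*(d - 4)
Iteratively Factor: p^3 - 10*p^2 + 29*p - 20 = (p - 5)*(p^2 - 5*p + 4) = (p - 5)*(p - 1)*(p - 4)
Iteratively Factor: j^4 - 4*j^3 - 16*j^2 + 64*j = (j - 4)*(j^3 - 16*j) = j*(j - 4)*(j^2 - 16) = j*(j - 4)^2*(j + 4)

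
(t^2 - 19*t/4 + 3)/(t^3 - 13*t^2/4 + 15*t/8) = 2*(t - 4)/(t*(2*t - 5))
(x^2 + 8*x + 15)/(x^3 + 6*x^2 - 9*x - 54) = (x + 5)/(x^2 + 3*x - 18)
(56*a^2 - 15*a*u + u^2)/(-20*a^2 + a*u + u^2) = (56*a^2 - 15*a*u + u^2)/(-20*a^2 + a*u + u^2)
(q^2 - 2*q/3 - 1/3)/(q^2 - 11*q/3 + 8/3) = (3*q + 1)/(3*q - 8)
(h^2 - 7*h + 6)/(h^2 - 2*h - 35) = (-h^2 + 7*h - 6)/(-h^2 + 2*h + 35)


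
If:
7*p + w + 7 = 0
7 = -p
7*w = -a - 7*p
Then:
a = -245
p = -7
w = 42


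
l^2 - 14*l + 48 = (l - 8)*(l - 6)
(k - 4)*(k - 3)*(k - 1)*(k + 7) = k^4 - k^3 - 37*k^2 + 121*k - 84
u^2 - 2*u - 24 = (u - 6)*(u + 4)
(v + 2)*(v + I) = v^2 + 2*v + I*v + 2*I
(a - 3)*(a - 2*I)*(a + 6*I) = a^3 - 3*a^2 + 4*I*a^2 + 12*a - 12*I*a - 36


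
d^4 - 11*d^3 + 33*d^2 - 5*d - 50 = (d - 5)^2*(d - 2)*(d + 1)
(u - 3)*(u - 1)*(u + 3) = u^3 - u^2 - 9*u + 9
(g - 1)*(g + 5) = g^2 + 4*g - 5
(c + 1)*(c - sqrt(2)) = c^2 - sqrt(2)*c + c - sqrt(2)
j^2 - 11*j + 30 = (j - 6)*(j - 5)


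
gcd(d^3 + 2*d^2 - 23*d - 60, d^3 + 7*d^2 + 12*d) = d^2 + 7*d + 12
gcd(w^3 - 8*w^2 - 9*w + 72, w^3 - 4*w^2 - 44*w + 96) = w - 8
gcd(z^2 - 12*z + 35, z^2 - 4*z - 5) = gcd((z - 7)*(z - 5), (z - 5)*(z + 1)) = z - 5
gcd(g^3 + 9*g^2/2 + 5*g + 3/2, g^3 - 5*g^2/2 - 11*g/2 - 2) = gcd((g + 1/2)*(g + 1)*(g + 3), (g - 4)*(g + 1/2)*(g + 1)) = g^2 + 3*g/2 + 1/2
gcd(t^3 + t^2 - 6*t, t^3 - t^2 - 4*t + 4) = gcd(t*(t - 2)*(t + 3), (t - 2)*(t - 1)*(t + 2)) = t - 2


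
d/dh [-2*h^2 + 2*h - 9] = 2 - 4*h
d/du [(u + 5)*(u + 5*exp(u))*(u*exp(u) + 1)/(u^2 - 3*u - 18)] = (-(u + 5)*(u + 5*exp(u))*(2*u - 3)*(u*exp(u) + 1) + (-u^2 + 3*u + 18)*(-(u + 1)*(u + 5)*(u + 5*exp(u))*exp(u) - (u + 5)*(u*exp(u) + 1)*(5*exp(u) + 1) - (u + 5*exp(u))*(u*exp(u) + 1)))/(-u^2 + 3*u + 18)^2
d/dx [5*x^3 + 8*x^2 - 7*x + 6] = 15*x^2 + 16*x - 7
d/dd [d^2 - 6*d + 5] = 2*d - 6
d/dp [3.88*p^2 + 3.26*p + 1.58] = 7.76*p + 3.26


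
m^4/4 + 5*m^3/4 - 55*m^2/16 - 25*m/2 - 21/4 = (m/4 + 1/2)*(m - 7/2)*(m + 1/2)*(m + 6)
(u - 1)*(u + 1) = u^2 - 1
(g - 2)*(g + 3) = g^2 + g - 6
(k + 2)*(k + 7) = k^2 + 9*k + 14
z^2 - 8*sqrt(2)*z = z*(z - 8*sqrt(2))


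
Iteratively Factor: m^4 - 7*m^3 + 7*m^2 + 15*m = (m - 5)*(m^3 - 2*m^2 - 3*m) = (m - 5)*(m + 1)*(m^2 - 3*m) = (m - 5)*(m - 3)*(m + 1)*(m)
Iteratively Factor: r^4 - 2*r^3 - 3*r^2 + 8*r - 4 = (r - 1)*(r^3 - r^2 - 4*r + 4) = (r - 1)*(r + 2)*(r^2 - 3*r + 2) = (r - 1)^2*(r + 2)*(r - 2)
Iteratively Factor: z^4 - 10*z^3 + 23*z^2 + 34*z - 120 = (z + 2)*(z^3 - 12*z^2 + 47*z - 60) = (z - 5)*(z + 2)*(z^2 - 7*z + 12) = (z - 5)*(z - 4)*(z + 2)*(z - 3)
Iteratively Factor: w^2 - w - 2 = (w - 2)*(w + 1)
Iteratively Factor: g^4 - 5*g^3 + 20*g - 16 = (g - 1)*(g^3 - 4*g^2 - 4*g + 16) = (g - 1)*(g + 2)*(g^2 - 6*g + 8) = (g - 4)*(g - 1)*(g + 2)*(g - 2)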